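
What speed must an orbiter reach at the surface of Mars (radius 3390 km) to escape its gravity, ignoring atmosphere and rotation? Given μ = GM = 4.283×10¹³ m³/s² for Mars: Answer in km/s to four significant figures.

v_esc ≈ 5.027 km/s

r = R = 3.390×10⁶ m.
Escape speed v_esc = √(2μ/r) = √(2 × 4.283×10¹³ / 3.390×10⁶) = √(2.527×10⁷) = 5027 m/s.
= 5.027 km/s.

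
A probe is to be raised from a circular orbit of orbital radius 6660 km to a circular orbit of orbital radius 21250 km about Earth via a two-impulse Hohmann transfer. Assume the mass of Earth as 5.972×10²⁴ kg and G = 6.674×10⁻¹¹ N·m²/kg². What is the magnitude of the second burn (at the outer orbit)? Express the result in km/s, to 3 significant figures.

μ = GM = 6.674×10⁻¹¹ × 5.972×10²⁴ = 3.986×10¹⁴ m³/s².
r₁ = 6660 km = 6.660×10⁶ m.
r₂ = 21250 km = 2.125×10⁷ m.
Transfer ellipse a_t = (r₁ + r₂)/2 = 1.396×10⁷ m.
At r₁: circular v_c1 = √(μ/r₁) = 7736 m/s; transfer-perigee v_p = √[μ(2/r₁ − 1/a_t)] = 9546 m/s.
At r₂: circular v_c2 = √(μ/r₂) = 4331 m/s; transfer-apogee v_a = √[μ(2/r₂ − 1/a_t)] = 2992 m/s.
Δv₂ = v_c2 − v_a = 1339 m/s.
= 1.339 km/s.

Δv ≈ 1.34 km/s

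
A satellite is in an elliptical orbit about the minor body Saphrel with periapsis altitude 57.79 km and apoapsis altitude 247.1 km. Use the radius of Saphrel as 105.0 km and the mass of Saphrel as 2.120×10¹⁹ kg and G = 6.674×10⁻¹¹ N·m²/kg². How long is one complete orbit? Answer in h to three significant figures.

T ≈ 6.06 h

μ = GM = 6.674×10⁻¹¹ × 2.120×10¹⁹ = 1.415×10⁹ m³/s².
r_p = 105.0 + 57.79 = 162.79 km = 1.6279×10⁵ m.
r_a = 105.0 + 247.1 = 352.10 km = 3.5210×10⁵ m.
Semi-major axis a = (r_p + r_a)/2 = (162.79 + 352.10)/2 = 257.44 km = 2.574×10⁵ m.
By Kepler's third law T = 2π√(a³/μ) = 2π × 3.473×10³ = 2.182×10⁴ s.
= 6.061 h.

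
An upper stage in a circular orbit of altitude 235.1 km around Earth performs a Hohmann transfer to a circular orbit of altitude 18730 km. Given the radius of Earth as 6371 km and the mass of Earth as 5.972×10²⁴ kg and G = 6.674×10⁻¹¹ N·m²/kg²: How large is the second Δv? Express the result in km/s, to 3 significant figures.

Δv ≈ 1.41 km/s

μ = GM = 6.674×10⁻¹¹ × 5.972×10²⁴ = 3.986×10¹⁴ m³/s².
r₁ = 6371 + 235.1 = 6606.1 km = 6.6061×10⁶ m.
r₂ = 6371 + 18730 = 25101 km = 2.5101×10⁷ m.
Transfer ellipse a_t = (r₁ + r₂)/2 = 1.585×10⁷ m.
At r₁: circular v_c1 = √(μ/r₁) = 7767 m/s; transfer-perigee v_p = √[μ(2/r₁ − 1/a_t)] = 9774 m/s.
At r₂: circular v_c2 = √(μ/r₂) = 3985 m/s; transfer-apogee v_a = √[μ(2/r₂ − 1/a_t)] = 2572 m/s.
Δv₂ = v_c2 − v_a = 1413 m/s.
= 1.413 km/s.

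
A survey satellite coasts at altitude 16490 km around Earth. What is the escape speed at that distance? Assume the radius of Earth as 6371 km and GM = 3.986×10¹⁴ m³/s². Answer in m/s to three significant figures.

r = 6371 + 16490 = 22861 km = 2.2861×10⁷ m.
Escape speed v_esc = √(2μ/r) = √(2 × 3.986×10¹⁴ / 2.286×10⁷) = √(3.487×10⁷) = 5905 m/s.

v_esc ≈ 5910 m/s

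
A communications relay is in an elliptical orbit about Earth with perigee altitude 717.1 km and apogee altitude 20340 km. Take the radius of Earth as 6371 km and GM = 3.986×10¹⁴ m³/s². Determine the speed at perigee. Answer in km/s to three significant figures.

v ≈ 9.43 km/s

r_p = 6371 + 717.1 = 7088.1 km = 7.0881×10⁶ m.
r_a = 6371 + 20340 = 26711 km = 2.6711×10⁷ m.
Semi-major axis a = (r_p + r_a)/2 = 16900 km = 1.690×10⁷ m.
Vis-viva: v² = μ(2/r − 1/a) = 3.986×10¹⁴ × (2.822×10⁻⁷ − 5.917×10⁻⁸) = 8.888×10⁷ m²/s².
v = 9428 m/s = 9.428 km/s.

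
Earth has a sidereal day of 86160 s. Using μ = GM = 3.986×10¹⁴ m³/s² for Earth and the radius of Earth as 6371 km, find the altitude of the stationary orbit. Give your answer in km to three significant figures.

h_sync ≈ 35800 km

A synchronous orbit has period T, so by Kepler's third law a = (μT²/4π²)^(1/3).
μT²/4π² = 3.986×10¹⁴ × (8.616×10⁴)² / 39.48 = 7.495×10²² m³.
a = 4.216×10⁷ m = 42163 km.
Altitude h = a − R = 42163 − 6371 = 35792 km.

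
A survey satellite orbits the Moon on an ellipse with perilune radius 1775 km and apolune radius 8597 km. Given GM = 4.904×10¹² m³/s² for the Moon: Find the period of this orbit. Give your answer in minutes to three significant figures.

T ≈ 558 minutes

Semi-major axis a = (r_p + r_a)/2 = (1775.0 + 8597.0)/2 = 5186.0 km = 5.186×10⁶ m.
By Kepler's third law T = 2π√(a³/μ) = 2π × 5.333×10³ = 3.351×10⁴ s.
= 558.5 minutes.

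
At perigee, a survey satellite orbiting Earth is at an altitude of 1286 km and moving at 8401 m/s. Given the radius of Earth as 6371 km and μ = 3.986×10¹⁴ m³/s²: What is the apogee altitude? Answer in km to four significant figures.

apogee altitude ≈ 9743 km

r_p = 6371 + 1286 = 7657.0 km = 7.657×10⁶ m.
Specific energy ε = v²/2 − μ/r = -1.677×10⁷ J/kg, so a = −μ/(2ε) = 1.189×10⁷ m.
The apsides satisfy r_p + r_a = 2a, so the apogee radius is 2a − r_p = 1.611×10⁷ m = 16114 km.
Apogee altitude = 16114 − 6371 = 9742.7 km.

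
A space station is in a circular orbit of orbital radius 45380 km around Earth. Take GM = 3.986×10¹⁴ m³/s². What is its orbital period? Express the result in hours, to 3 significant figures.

T ≈ 26.7 hours

r = 45380 km = 4.538×10⁷ m.
Kepler's third law: T = 2π√(r³/μ) = 2π√((4.538×10⁷)³ / 3.986×10¹⁴).
r³/μ = 2.345×10⁸ s², so T = 2π × 1.531×10⁴ = 9.621×10⁴ s.
Converting: 9.621×10⁴ s ÷ 3600 = 26.72 hours.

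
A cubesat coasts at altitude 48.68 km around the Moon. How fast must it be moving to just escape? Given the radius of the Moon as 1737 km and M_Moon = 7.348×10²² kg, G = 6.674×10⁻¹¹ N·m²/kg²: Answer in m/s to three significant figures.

v_esc ≈ 2340 m/s

μ = GM = 6.674×10⁻¹¹ × 7.348×10²² = 4.904×10¹² m³/s².
r = 1737 + 48.68 = 1785.7 km = 1.7857×10⁶ m.
Escape speed v_esc = √(2μ/r) = √(2 × 4.904×10¹² / 1.786×10⁶) = √(5.493×10⁶) = 2344 m/s.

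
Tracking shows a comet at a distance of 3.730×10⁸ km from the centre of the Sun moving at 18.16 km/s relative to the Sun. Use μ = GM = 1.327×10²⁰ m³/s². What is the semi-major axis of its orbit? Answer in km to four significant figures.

a ≈ 3.476×10⁸ km

r = 3.730×10¹¹ m.
Vis-viva rearranged: 1/a = 2/r − v²/μ = 5.362×10⁻¹² − 2.485×10⁻¹² = 2.877×10⁻¹² m⁻¹.
a = 3.476×10¹¹ m = 3.4762×10⁸ km.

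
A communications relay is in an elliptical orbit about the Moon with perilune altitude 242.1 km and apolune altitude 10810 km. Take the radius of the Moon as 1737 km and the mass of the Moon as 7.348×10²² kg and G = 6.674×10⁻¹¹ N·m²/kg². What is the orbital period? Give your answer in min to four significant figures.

μ = GM = 6.674×10⁻¹¹ × 7.348×10²² = 4.904×10¹² m³/s².
r_p = 1737 + 242.1 = 1979.1 km = 1.9791×10⁶ m.
r_a = 1737 + 10810 = 12547 km = 1.2547×10⁷ m.
Semi-major axis a = (r_p + r_a)/2 = (1979.1 + 12547)/2 = 7263.1 km = 7.263×10⁶ m.
By Kepler's third law T = 2π√(a³/μ) = 2π × 8.839×10³ = 5.554×10⁴ s.
= 925.6 min.

T ≈ 925.6 min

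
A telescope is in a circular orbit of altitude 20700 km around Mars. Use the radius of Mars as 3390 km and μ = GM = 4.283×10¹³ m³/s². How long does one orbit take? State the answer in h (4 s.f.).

r = 3390 + 20700 = 24090 km = 2.4090×10⁷ m.
Kepler's third law: T = 2π√(r³/μ) = 2π√((2.409×10⁷)³ / 4.283×10¹³).
r³/μ = 3.264×10⁸ s², so T = 2π × 1.807×10⁴ = 1.135×10⁵ s.
Converting: 1.135×10⁵ s ÷ 3600 = 31.53 h.

T ≈ 31.53 h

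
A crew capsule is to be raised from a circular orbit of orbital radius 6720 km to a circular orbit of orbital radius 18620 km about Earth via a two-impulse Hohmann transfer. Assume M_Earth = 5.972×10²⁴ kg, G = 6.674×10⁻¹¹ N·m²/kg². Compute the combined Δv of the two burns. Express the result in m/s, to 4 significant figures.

Δv_total ≈ 2892 m/s

μ = GM = 6.674×10⁻¹¹ × 5.972×10²⁴ = 3.986×10¹⁴ m³/s².
r₁ = 6720 km = 6.720×10⁶ m.
r₂ = 18620 km = 1.862×10⁷ m.
Transfer ellipse a_t = (r₁ + r₂)/2 = 1.267×10⁷ m.
At r₁: circular v_c1 = √(μ/r₁) = 7701 m/s; transfer-perigee v_p = √[μ(2/r₁ − 1/a_t)] = 9336 m/s.
Δv₁ = v_p − v_c1 = 1635 m/s.
At r₂: circular v_c2 = √(μ/r₂) = 4627 m/s; transfer-apogee v_a = √[μ(2/r₂ − 1/a_t)] = 3369 m/s.
Δv₂ = v_c2 − v_a = 1257 m/s.
Total Δv = Δv₁ + Δv₂ = 2892 m/s.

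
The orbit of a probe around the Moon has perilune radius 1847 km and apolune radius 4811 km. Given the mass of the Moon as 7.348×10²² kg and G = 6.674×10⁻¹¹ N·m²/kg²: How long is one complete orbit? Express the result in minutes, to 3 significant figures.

T ≈ 287 minutes

μ = GM = 6.674×10⁻¹¹ × 7.348×10²² = 4.904×10¹² m³/s².
Semi-major axis a = (r_p + r_a)/2 = (1847.0 + 4811.0)/2 = 3329.0 km = 3.329×10⁶ m.
By Kepler's third law T = 2π√(a³/μ) = 2π × 2.743×10³ = 1.723×10⁴ s.
= 287.2 minutes.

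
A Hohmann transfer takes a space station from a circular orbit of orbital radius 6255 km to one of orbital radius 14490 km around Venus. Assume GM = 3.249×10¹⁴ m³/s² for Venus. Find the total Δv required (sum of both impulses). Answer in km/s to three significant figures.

Δv_total ≈ 2.37 km/s

r₁ = 6255 km = 6.255×10⁶ m.
r₂ = 14490 km = 1.449×10⁷ m.
Transfer ellipse a_t = (r₁ + r₂)/2 = 1.037×10⁷ m.
At r₁: circular v_c1 = √(μ/r₁) = 7207 m/s; transfer-periapsis v_p = √[μ(2/r₁ − 1/a_t)] = 8518 m/s.
Δv₁ = v_p − v_c1 = 1311 m/s.
At r₂: circular v_c2 = √(μ/r₂) = 4735 m/s; transfer-apoapsis v_a = √[μ(2/r₂ − 1/a_t)] = 3677 m/s.
Δv₂ = v_c2 − v_a = 1058 m/s.
Total Δv = Δv₁ + Δv₂ = 2369 m/s = 2.369 km/s.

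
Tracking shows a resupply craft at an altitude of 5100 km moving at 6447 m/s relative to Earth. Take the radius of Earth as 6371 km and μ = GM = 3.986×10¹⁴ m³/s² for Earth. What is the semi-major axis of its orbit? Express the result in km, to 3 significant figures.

a ≈ 14300 km

r = 6371 + 5100 = 11471 km = 1.147×10⁷ m.
Vis-viva rearranged: 1/a = 2/r − v²/μ = 1.744×10⁻⁷ − 1.043×10⁻⁷ = 7.008×10⁻⁸ m⁻¹.
a = 1.427×10⁷ m = 14270 km.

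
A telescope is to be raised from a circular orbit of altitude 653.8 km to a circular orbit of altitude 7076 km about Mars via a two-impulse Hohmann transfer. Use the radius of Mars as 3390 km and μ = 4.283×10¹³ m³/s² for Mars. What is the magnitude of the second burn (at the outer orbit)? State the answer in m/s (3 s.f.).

r₁ = 3390 + 653.8 = 4043.8 km = 4.0438×10⁶ m.
r₂ = 3390 + 7076 = 10466 km = 1.0466×10⁷ m.
Transfer ellipse a_t = (r₁ + r₂)/2 = 7.255×10⁶ m.
At r₁: circular v_c1 = √(μ/r₁) = 3254 m/s; transfer-periapsis v_p = √[μ(2/r₁ − 1/a_t)] = 3909 m/s.
At r₂: circular v_c2 = √(μ/r₂) = 2023 m/s; transfer-apoapsis v_a = √[μ(2/r₂ − 1/a_t)] = 1510 m/s.
Δv₂ = v_c2 − v_a = 512.6 m/s.

Δv ≈ 513 m/s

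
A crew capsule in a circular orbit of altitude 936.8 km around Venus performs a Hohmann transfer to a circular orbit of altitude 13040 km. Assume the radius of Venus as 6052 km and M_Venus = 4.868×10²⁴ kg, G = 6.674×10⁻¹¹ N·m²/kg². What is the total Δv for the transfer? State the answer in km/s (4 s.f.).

μ = GM = 6.674×10⁻¹¹ × 4.868×10²⁴ = 3.249×10¹⁴ m³/s².
r₁ = 6052 + 936.8 = 6988.8 km = 6.9888×10⁶ m.
r₂ = 6052 + 13040 = 19092 km = 1.9092×10⁷ m.
Transfer ellipse a_t = (r₁ + r₂)/2 = 1.304×10⁷ m.
At r₁: circular v_c1 = √(μ/r₁) = 6818 m/s; transfer-periapsis v_p = √[μ(2/r₁ − 1/a_t)] = 8250 m/s.
Δv₁ = v_p − v_c1 = 1432 m/s.
At r₂: circular v_c2 = √(μ/r₂) = 4125 m/s; transfer-apoapsis v_a = √[μ(2/r₂ − 1/a_t)] = 3020 m/s.
Δv₂ = v_c2 − v_a = 1105 m/s.
Total Δv = Δv₁ + Δv₂ = 2537 m/s = 2.537 km/s.

Δv_total ≈ 2.537 km/s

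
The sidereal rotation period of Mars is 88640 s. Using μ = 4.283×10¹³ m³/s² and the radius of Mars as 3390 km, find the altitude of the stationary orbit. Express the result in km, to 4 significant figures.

h_sync ≈ 17040 km

A synchronous orbit has period T, so by Kepler's third law a = (μT²/4π²)^(1/3).
μT²/4π² = 4.283×10¹³ × (8.864×10⁴)² / 39.48 = 8.524×10²¹ m³.
a = 2.043×10⁷ m = 20428 km.
Altitude h = a − R = 20428 − 3390 = 17038 km.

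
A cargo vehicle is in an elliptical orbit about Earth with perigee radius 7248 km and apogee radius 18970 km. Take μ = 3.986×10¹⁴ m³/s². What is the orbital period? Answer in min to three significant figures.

Semi-major axis a = (r_p + r_a)/2 = (7248.0 + 18970)/2 = 13109 km = 1.311×10⁷ m.
By Kepler's third law T = 2π√(a³/μ) = 2π × 2.377×10³ = 1.494×10⁴ s.
= 249.0 min.

T ≈ 249 min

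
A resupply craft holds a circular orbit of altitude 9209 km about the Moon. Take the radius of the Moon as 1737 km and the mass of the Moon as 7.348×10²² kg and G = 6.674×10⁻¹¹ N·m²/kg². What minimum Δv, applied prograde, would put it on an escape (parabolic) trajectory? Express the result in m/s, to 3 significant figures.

Δv ≈ 277 m/s

μ = GM = 6.674×10⁻¹¹ × 7.348×10²² = 4.904×10¹² m³/s².
r = 1737 + 9209 = 10946 km = 1.0946×10⁷ m.
Circular speed v_c = √(μ/r) = 669.3 m/s.
Escape speed v_esc = √(2μ/r) = √2 × v_c = 946.6 m/s.
Δv = v_esc − v_c = 277.3 m/s.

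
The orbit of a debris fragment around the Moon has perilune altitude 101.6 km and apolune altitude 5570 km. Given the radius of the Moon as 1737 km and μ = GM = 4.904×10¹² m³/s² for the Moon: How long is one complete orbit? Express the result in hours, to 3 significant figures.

T ≈ 7.71 hours

r_p = 1737 + 101.6 = 1838.6 km = 1.8386×10⁶ m.
r_a = 1737 + 5570 = 7307.0 km = 7.3070×10⁶ m.
Semi-major axis a = (r_p + r_a)/2 = (1838.6 + 7307.0)/2 = 4572.8 km = 4.573×10⁶ m.
By Kepler's third law T = 2π√(a³/μ) = 2π × 4.416×10³ = 2.774×10⁴ s.
= 7.707 hours.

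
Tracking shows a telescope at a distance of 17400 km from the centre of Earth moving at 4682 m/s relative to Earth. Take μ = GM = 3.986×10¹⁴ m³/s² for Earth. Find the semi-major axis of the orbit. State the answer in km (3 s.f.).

r = 1.740×10⁷ m.
Specific orbital energy ε = v²/2 − μ/r = (4682)²/2 − 3.986×10¹⁴/1.740×10⁷ = -1.195×10⁷ J/kg.
Since ε = −μ/(2a), a = −μ/(2ε) = 1.668×10⁷ m = 16681 km.

a ≈ 16700 km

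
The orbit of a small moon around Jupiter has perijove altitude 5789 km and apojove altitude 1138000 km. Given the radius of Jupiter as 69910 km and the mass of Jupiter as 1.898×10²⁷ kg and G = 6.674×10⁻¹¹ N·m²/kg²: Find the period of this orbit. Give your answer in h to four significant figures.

μ = GM = 6.674×10⁻¹¹ × 1.898×10²⁷ = 1.267×10¹⁷ m³/s².
r_p = 69910 + 5789 = 75699 km = 7.5699×10⁷ m.
r_a = 69910 + 1138000 = 1207900 km = 1.2079×10⁹ m.
Semi-major axis a = (r_p + r_a)/2 = (75699 + 1.2079×10⁶)/2 = 6.4180×10⁵ km = 6.418×10⁸ m.
By Kepler's third law T = 2π√(a³/μ) = 2π × 4.568×10⁴ = 2.870×10⁵ s.
= 79.73 h.

T ≈ 79.73 h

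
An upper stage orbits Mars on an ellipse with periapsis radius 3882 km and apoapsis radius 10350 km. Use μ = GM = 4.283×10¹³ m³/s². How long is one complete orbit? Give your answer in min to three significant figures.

T ≈ 304 min

Semi-major axis a = (r_p + r_a)/2 = (3882.0 + 10350)/2 = 7116.0 km = 7.116×10⁶ m.
By Kepler's third law T = 2π√(a³/μ) = 2π × 2.901×10³ = 1.822×10⁴ s.
= 303.7 min.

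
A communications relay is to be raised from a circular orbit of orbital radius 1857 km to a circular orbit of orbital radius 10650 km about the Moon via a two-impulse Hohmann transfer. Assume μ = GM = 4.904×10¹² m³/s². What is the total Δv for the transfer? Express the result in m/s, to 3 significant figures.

r₁ = 1857 km = 1.857×10⁶ m.
r₂ = 10650 km = 1.065×10⁷ m.
Transfer ellipse a_t = (r₁ + r₂)/2 = 6.254×10⁶ m.
At r₁: circular v_c1 = √(μ/r₁) = 1625 m/s; transfer-perilune v_p = √[μ(2/r₁ − 1/a_t)] = 2121 m/s.
Δv₁ = v_p − v_c1 = 495.7 m/s.
At r₂: circular v_c2 = √(μ/r₂) = 678.6 m/s; transfer-apolune v_a = √[μ(2/r₂ − 1/a_t)] = 369.8 m/s.
Δv₂ = v_c2 − v_a = 308.8 m/s.
Total Δv = Δv₁ + Δv₂ = 804.5 m/s.

Δv_total ≈ 804 m/s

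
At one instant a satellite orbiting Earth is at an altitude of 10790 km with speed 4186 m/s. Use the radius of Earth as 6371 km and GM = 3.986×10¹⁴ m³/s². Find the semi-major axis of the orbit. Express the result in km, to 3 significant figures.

a ≈ 13800 km

r = 6371 + 10790 = 17161 km = 1.716×10⁷ m.
Specific orbital energy ε = v²/2 − μ/r = (4186)²/2 − 3.986×10¹⁴/1.716×10⁷ = -1.447×10⁷ J/kg.
Since ε = −μ/(2a), a = −μ/(2ε) = 1.378×10⁷ m = 13777 km.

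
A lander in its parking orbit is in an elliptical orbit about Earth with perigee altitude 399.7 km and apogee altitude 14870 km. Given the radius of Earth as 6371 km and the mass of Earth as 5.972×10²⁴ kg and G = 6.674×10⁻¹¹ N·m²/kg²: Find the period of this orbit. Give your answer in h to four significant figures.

μ = GM = 6.674×10⁻¹¹ × 5.972×10²⁴ = 3.986×10¹⁴ m³/s².
r_p = 6371 + 399.7 = 6770.7 km = 6.7707×10⁶ m.
r_a = 6371 + 14870 = 21241 km = 2.1241×10⁷ m.
Semi-major axis a = (r_p + r_a)/2 = (6770.7 + 21241)/2 = 14006 km = 1.401×10⁷ m.
By Kepler's third law T = 2π√(a³/μ) = 2π × 2.625×10³ = 1.650×10⁴ s.
= 4.582 h.

T ≈ 4.582 h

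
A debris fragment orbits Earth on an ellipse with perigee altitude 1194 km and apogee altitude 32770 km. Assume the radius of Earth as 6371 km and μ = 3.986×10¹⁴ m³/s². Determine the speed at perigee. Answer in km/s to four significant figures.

r_p = 6371 + 1194 = 7565.0 km = 7.5650×10⁶ m.
r_a = 6371 + 32770 = 39141 km = 3.9141×10⁷ m.
Semi-major axis a = (r_p + r_a)/2 = 23353 km = 2.335×10⁷ m.
Vis-viva: v² = μ(2/r − 1/a) = 3.986×10¹⁴ × (2.644×10⁻⁷ − 4.282×10⁻⁸) = 8.831×10⁷ m²/s².
v = 9397 m/s = 9.397 km/s.

v ≈ 9.397 km/s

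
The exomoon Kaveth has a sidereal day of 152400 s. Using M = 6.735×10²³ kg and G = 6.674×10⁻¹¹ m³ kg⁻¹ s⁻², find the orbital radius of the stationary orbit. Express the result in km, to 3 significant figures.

r_sync ≈ 29800 km

μ = GM = 6.674×10⁻¹¹ × 6.735×10²³ = 4.495×10¹³ m³/s².
A synchronous orbit has period T, so by Kepler's third law a = (μT²/4π²)^(1/3).
μT²/4π² = 4.495×10¹³ × (1.524×10⁵)² / 39.48 = 2.644×10²² m³.
a = 2.979×10⁷ m = 29793 km.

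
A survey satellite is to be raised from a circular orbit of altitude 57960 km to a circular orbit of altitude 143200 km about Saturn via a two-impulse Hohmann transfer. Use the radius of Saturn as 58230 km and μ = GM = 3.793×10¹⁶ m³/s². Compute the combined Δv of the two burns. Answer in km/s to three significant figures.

Δv_total ≈ 4.27 km/s

r₁ = 58230 + 57960 = 116190 km = 1.1619×10⁸ m.
r₂ = 58230 + 143200 = 201430 km = 2.0143×10⁸ m.
Transfer ellipse a_t = (r₁ + r₂)/2 = 1.588×10⁸ m.
At r₁: circular v_c1 = √(μ/r₁) = 18070 m/s; transfer-perikrone v_p = √[μ(2/r₁ − 1/a_t)] = 20350 m/s.
Δv₁ = v_p − v_c1 = 2281 m/s.
At r₂: circular v_c2 = √(μ/r₂) = 13720 m/s; transfer-apokrone v_a = √[μ(2/r₂ − 1/a_t)] = 11740 m/s.
Δv₂ = v_c2 − v_a = 1985 m/s.
Total Δv = Δv₁ + Δv₂ = 4265 m/s = 4.265 km/s.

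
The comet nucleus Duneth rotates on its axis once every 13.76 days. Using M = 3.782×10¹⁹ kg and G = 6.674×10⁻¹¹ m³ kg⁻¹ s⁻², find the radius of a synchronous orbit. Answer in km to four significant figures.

r_sync ≈ 4487 km

μ = GM = 6.674×10⁻¹¹ × 3.782×10¹⁹ = 2.524×10⁹ m³/s².
T = 13.76 days = 1.189×10⁶ s.
A synchronous orbit has period T, so by Kepler's third law a = (μT²/4π²)^(1/3).
μT²/4π² = 2.524×10⁹ × (1.189×10⁶)² / 39.48 = 9.037×10¹⁹ m³.
a = 4.487×10⁶ m = 4487.5 km.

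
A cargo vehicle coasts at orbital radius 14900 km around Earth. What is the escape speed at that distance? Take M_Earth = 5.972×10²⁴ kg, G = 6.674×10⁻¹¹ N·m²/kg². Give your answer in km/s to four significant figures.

μ = GM = 6.674×10⁻¹¹ × 5.972×10²⁴ = 3.986×10¹⁴ m³/s².
r = 14900 km = 1.490×10⁷ m.
Escape speed v_esc = √(2μ/r) = √(2 × 3.986×10¹⁴ / 1.490×10⁷) = √(5.350×10⁷) = 7314 m/s.
= 7.314 km/s.

v_esc ≈ 7.314 km/s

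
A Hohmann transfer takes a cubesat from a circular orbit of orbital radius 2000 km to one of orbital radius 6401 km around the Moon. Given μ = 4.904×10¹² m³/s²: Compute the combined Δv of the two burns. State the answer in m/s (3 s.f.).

Δv_total ≈ 638 m/s

r₁ = 2000 km = 2.000×10⁶ m.
r₂ = 6401 km = 6.401×10⁶ m.
Transfer ellipse a_t = (r₁ + r₂)/2 = 4.200×10⁶ m.
At r₁: circular v_c1 = √(μ/r₁) = 1566 m/s; transfer-perilune v_p = √[μ(2/r₁ − 1/a_t)] = 1933 m/s.
Δv₁ = v_p − v_c1 = 367.1 m/s.
At r₂: circular v_c2 = √(μ/r₂) = 875.3 m/s; transfer-apolune v_a = √[μ(2/r₂ − 1/a_t)] = 604.0 m/s.
Δv₂ = v_c2 − v_a = 271.3 m/s.
Total Δv = Δv₁ + Δv₂ = 638.4 m/s.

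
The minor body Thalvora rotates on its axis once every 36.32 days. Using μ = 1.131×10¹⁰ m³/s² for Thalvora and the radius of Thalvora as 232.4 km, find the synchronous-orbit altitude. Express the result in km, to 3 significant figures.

h_sync ≈ 13900 km

T = 36.32 days = 3.138×10⁶ s.
A synchronous orbit has period T, so by Kepler's third law a = (μT²/4π²)^(1/3).
μT²/4π² = 1.131×10¹⁰ × (3.138×10⁶)² / 39.48 = 2.821×10²¹ m³.
a = 1.413×10⁷ m = 14130 km.
Altitude h = a − R = 14130 − 232.4 = 13898 km.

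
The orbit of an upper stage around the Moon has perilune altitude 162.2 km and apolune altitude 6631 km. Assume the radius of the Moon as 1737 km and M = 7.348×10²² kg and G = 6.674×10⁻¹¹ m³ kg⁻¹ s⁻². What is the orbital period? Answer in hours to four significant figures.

T ≈ 9.167 hours

μ = GM = 6.674×10⁻¹¹ × 7.348×10²² = 4.904×10¹² m³/s².
r_p = 1737 + 162.2 = 1899.2 km = 1.8992×10⁶ m.
r_a = 1737 + 6631 = 8368.0 km = 8.3680×10⁶ m.
Semi-major axis a = (r_p + r_a)/2 = (1899.2 + 8368.0)/2 = 5133.6 km = 5.134×10⁶ m.
By Kepler's third law T = 2π√(a³/μ) = 2π × 5.252×10³ = 3.300×10⁴ s.
= 9.167 hours.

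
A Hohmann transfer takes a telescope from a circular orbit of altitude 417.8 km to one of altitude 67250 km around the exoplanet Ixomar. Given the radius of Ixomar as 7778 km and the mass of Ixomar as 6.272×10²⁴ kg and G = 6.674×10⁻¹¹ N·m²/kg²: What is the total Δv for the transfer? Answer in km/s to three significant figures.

Δv_total ≈ 3.76 km/s

μ = GM = 6.674×10⁻¹¹ × 6.272×10²⁴ = 4.186×10¹⁴ m³/s².
r₁ = 7778 + 417.8 = 8195.8 km = 8.1958×10⁶ m.
r₂ = 7778 + 67250 = 75028 km = 7.5028×10⁷ m.
Transfer ellipse a_t = (r₁ + r₂)/2 = 4.161×10⁷ m.
At r₁: circular v_c1 = √(μ/r₁) = 7147 m/s; transfer-periapsis v_p = √[μ(2/r₁ − 1/a_t)] = 9596 m/s.
Δv₁ = v_p − v_c1 = 2450 m/s.
At r₂: circular v_c2 = √(μ/r₂) = 2362 m/s; transfer-apoapsis v_a = √[μ(2/r₂ − 1/a_t)] = 1048 m/s.
Δv₂ = v_c2 − v_a = 1314 m/s.
Total Δv = Δv₁ + Δv₂ = 3763 m/s = 3.763 km/s.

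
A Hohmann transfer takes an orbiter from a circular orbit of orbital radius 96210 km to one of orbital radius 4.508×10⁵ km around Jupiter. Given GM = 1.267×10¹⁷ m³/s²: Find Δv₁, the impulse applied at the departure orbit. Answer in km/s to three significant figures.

r₁ = 96210 km = 9.621×10⁷ m.
r₂ = 4.508×10⁵ km = 4.508×10⁸ m.
Transfer ellipse a_t = (r₁ + r₂)/2 = 2.735×10⁸ m.
At r₁: circular v_c1 = √(μ/r₁) = 36290 m/s; transfer-perijove v_p = √[μ(2/r₁ − 1/a_t)] = 46590 m/s.
Δv₁ = v_p − v_c1 = 10300 m/s.
= 10.30 km/s.

Δv ≈ 10.3 km/s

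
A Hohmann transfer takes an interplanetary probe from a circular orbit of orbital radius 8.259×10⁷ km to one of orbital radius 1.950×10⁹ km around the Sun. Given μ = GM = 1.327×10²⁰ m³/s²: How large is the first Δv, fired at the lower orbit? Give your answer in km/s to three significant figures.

Δv ≈ 15.4 km/s

r₁ = 8.259×10⁷ km = 8.259×10¹⁰ m.
r₂ = 1.950×10⁹ km = 1.950×10¹² m.
Transfer ellipse a_t = (r₁ + r₂)/2 = 1.016×10¹² m.
At r₁: circular v_c1 = √(μ/r₁) = 40080 m/s; transfer-perihelion v_p = √[μ(2/r₁ − 1/a_t)] = 55520 m/s.
Δv₁ = v_p − v_c1 = 15440 m/s.
= 15.44 km/s.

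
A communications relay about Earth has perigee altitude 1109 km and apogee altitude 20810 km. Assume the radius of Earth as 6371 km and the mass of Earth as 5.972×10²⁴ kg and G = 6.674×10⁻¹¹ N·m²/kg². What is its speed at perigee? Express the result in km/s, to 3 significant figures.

μ = GM = 6.674×10⁻¹¹ × 5.972×10²⁴ = 3.986×10¹⁴ m³/s².
r_p = 6371 + 1109 = 7480.0 km = 7.4800×10⁶ m.
r_a = 6371 + 20810 = 27181 km = 2.7181×10⁷ m.
Semi-major axis a = (r_p + r_a)/2 = 17330 km = 1.733×10⁷ m.
Vis-viva: v² = μ(2/r − 1/a) = 3.986×10¹⁴ × (2.674×10⁻⁷ − 5.770×10⁻⁸) = 8.357×10⁷ m²/s².
v = 9142 m/s = 9.142 km/s.

v ≈ 9.14 km/s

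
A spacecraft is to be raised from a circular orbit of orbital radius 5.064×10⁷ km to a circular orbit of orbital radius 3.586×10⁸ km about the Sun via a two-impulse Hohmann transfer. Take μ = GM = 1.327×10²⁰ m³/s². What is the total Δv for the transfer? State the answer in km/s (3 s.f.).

Δv_total ≈ 26.2 km/s

r₁ = 5.064×10⁷ km = 5.064×10¹⁰ m.
r₂ = 3.586×10⁸ km = 3.586×10¹¹ m.
Transfer ellipse a_t = (r₁ + r₂)/2 = 2.046×10¹¹ m.
At r₁: circular v_c1 = √(μ/r₁) = 51190 m/s; transfer-perihelion v_p = √[μ(2/r₁ − 1/a_t)] = 67770 m/s.
Δv₁ = v_p − v_c1 = 16580 m/s.
At r₂: circular v_c2 = √(μ/r₂) = 19240 m/s; transfer-aphelion v_a = √[μ(2/r₂ − 1/a_t)] = 9570 m/s.
Δv₂ = v_c2 − v_a = 9667 m/s.
Total Δv = Δv₁ + Δv₂ = 26240 m/s = 26.24 km/s.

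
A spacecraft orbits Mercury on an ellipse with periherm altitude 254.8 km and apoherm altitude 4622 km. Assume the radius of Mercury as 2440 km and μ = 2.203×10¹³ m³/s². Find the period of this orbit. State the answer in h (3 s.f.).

r_p = 2440 + 254.8 = 2694.8 km = 2.6948×10⁶ m.
r_a = 2440 + 4622 = 7062.0 km = 7.0620×10⁶ m.
Semi-major axis a = (r_p + r_a)/2 = (2694.8 + 7062.0)/2 = 4878.4 km = 4.878×10⁶ m.
By Kepler's third law T = 2π√(a³/μ) = 2π × 2.296×10³ = 1.442×10⁴ s.
= 4.007 h.

T ≈ 4.01 h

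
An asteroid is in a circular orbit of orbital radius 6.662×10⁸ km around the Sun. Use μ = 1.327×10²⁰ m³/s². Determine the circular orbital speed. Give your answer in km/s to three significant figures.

v ≈ 14.1 km/s

r = 6.662×10⁸ km = 6.662×10¹¹ m.
For a circular orbit v = √(μ/r) = √(1.327×10²⁰ / 6.662×10¹¹) = √(1.992×10⁸) = 14110 m/s.
That is 14.11 km/s.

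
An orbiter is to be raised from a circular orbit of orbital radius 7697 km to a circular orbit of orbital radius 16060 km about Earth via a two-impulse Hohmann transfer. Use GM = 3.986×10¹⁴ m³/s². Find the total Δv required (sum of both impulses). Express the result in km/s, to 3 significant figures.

Δv_total ≈ 2.14 km/s

r₁ = 7697 km = 7.697×10⁶ m.
r₂ = 16060 km = 1.606×10⁷ m.
Transfer ellipse a_t = (r₁ + r₂)/2 = 1.188×10⁷ m.
At r₁: circular v_c1 = √(μ/r₁) = 7196 m/s; transfer-perigee v_p = √[μ(2/r₁ − 1/a_t)] = 8368 m/s.
Δv₁ = v_p − v_c1 = 1171 m/s.
At r₂: circular v_c2 = √(μ/r₂) = 4982 m/s; transfer-apogee v_a = √[μ(2/r₂ − 1/a_t)] = 4010 m/s.
Δv₂ = v_c2 − v_a = 971.6 m/s.
Total Δv = Δv₁ + Δv₂ = 2143 m/s = 2.143 km/s.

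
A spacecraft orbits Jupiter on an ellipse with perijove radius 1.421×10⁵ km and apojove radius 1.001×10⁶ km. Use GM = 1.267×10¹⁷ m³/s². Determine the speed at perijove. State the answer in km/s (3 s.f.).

Semi-major axis a = (r_p + r_a)/2 = 5.7155×10⁵ km = 5.716×10⁸ m.
Vis-viva: v² = μ(2/r − 1/a) = 1.267×10¹⁷ × (1.407×10⁻⁸ − 1.750×10⁻⁹) = 1.562×10⁹ m²/s².
v = 39520 m/s = 39.52 km/s.

v ≈ 39.5 km/s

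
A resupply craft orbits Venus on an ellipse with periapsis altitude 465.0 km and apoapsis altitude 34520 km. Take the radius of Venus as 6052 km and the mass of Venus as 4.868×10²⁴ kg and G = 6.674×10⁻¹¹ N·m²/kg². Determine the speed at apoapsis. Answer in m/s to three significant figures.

v ≈ 1490 m/s

μ = GM = 6.674×10⁻¹¹ × 4.868×10²⁴ = 3.249×10¹⁴ m³/s².
r_p = 6052 + 465.0 = 6517.0 km = 6.5170×10⁶ m.
r_a = 6052 + 34520 = 40572 km = 4.0572×10⁷ m.
Semi-major axis a = (r_p + r_a)/2 = 23544 km = 2.354×10⁷ m.
Vis-viva: v² = μ(2/r − 1/a) = 3.249×10¹⁴ × (4.930×10⁻⁸ − 4.247×10⁻⁸) = 2.217×10⁶ m²/s².
v = 1489 m/s.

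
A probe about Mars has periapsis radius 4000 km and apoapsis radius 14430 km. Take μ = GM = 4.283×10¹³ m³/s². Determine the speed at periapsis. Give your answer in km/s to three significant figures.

Semi-major axis a = (r_p + r_a)/2 = 9215.0 km = 9.215×10⁶ m.
Vis-viva: v² = μ(2/r − 1/a) = 4.283×10¹³ × (5.000×10⁻⁷ − 1.085×10⁻⁷) = 1.677×10⁷ m²/s².
v = 4095 m/s = 4.095 km/s.

v ≈ 4.09 km/s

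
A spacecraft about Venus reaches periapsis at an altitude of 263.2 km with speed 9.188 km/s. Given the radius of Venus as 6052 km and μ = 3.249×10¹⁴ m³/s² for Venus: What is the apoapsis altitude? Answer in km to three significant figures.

r_p = 6052 + 263.2 = 6315.2 km = 6.315×10⁶ m.
Specific energy ε = v²/2 − μ/r = -9.238×10⁶ J/kg, so a = −μ/(2ε) = 1.759×10⁷ m.
The apsides satisfy r_p + r_a = 2a, so the apoapsis radius is 2a − r_p = 2.886×10⁷ m = 28856 km.
Apoapsis altitude = 28856 − 6052 = 22804 km.

apoapsis altitude ≈ 22800 km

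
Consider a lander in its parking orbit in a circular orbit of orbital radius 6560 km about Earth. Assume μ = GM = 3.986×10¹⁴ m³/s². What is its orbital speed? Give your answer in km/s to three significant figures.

v ≈ 7.80 km/s

r = 6560 km = 6.560×10⁶ m.
For a circular orbit v = √(μ/r) = √(3.986×10¹⁴ / 6.560×10⁶) = √(6.076×10⁷) = 7795 m/s.
That is 7.795 km/s.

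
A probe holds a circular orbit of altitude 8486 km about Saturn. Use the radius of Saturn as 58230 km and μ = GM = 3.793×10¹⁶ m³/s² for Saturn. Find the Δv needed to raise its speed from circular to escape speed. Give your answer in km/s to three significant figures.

Δv ≈ 9.88 km/s

r = 58230 + 8486 = 66716 km = 6.6716×10⁷ m.
Circular speed v_c = √(μ/r) = 23840 m/s.
Escape speed v_esc = √(2μ/r) = √2 × v_c = 33720 m/s.
Δv = v_esc − v_c = 9876 m/s = 9.876 km/s.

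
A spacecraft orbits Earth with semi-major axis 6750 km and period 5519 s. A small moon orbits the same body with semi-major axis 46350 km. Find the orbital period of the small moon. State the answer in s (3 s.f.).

T₂ ≈ 99300 s

Kepler's third law: T² ∝ a³, so T₂ = T₁ (a₂/a₁)^(3/2).
a₂/a₁ = 6.867, (a₂/a₁)^(3/2) = 17.99.
T₂ = 5519 × 17.99 = 99310 s.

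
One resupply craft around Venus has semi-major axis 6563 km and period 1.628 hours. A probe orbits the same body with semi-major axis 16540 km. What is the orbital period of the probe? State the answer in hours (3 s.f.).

T₂ ≈ 6.51 hours

Kepler's third law: T² ∝ a³, so T₂ = T₁ (a₂/a₁)^(3/2).
a₂/a₁ = 2.520, (a₂/a₁)^(3/2) = 4.001.
T₂ = 1.628 × 4.001 = 6.513 hours.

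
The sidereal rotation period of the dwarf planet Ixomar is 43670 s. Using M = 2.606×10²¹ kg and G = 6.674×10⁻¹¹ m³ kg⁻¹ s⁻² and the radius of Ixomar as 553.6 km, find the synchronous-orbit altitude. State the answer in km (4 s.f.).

μ = GM = 6.674×10⁻¹¹ × 2.606×10²¹ = 1.739×10¹¹ m³/s².
A synchronous orbit has period T, so by Kepler's third law a = (μT²/4π²)^(1/3).
μT²/4π² = 1.739×10¹¹ × (4.367×10⁴)² / 39.48 = 8.402×10¹⁸ m³.
a = 2.033×10⁶ m = 2032.9 km.
Altitude h = a − R = 2032.9 − 553.6 = 1479.3 km.

h_sync ≈ 1479 km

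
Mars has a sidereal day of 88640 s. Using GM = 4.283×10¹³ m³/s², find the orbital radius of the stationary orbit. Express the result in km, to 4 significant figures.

A synchronous orbit has period T, so by Kepler's third law a = (μT²/4π²)^(1/3).
μT²/4π² = 4.283×10¹³ × (8.864×10⁴)² / 39.48 = 8.524×10²¹ m³.
a = 2.043×10⁷ m = 20428 km.

r_sync ≈ 20430 km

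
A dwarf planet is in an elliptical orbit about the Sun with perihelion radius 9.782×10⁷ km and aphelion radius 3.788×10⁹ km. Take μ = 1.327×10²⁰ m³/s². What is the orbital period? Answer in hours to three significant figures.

Semi-major axis a = (r_p + r_a)/2 = (9.7820×10⁷ + 3.7880×10⁹)/2 = 1.9429×10⁹ km = 1.943×10¹² m.
By Kepler's third law T = 2π√(a³/μ) = 2π × 2.351×10⁸ = 1.477×10⁹ s.
= 4.103×10⁵ hours.

T ≈ 410000 hours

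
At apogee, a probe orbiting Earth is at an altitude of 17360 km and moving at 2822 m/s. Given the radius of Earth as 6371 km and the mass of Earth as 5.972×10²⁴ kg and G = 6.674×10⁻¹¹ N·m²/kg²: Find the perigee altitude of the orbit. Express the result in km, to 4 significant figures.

perigee altitude ≈ 1003 km

μ = GM = 6.674×10⁻¹¹ × 5.972×10²⁴ = 3.986×10¹⁴ m³/s².
r_a = 6371 + 17360 = 23731 km = 2.373×10⁷ m.
Specific energy ε = v²/2 − μ/r = -1.281×10⁷ J/kg, so a = −μ/(2ε) = 1.555×10⁷ m.
The apsides satisfy r_p + r_a = 2a, so the perigee radius is 2a − r_a = 7.374×10⁶ m = 7374.5 km.
Perigee altitude = 7374.5 − 6371 = 1003.5 km.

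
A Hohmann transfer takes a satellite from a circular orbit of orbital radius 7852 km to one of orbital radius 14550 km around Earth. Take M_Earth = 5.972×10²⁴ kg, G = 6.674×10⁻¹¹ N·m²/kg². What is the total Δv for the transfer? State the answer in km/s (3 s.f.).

Δv_total ≈ 1.85 km/s

μ = GM = 6.674×10⁻¹¹ × 5.972×10²⁴ = 3.986×10¹⁴ m³/s².
r₁ = 7852 km = 7.852×10⁶ m.
r₂ = 14550 km = 1.455×10⁷ m.
Transfer ellipse a_t = (r₁ + r₂)/2 = 1.120×10⁷ m.
At r₁: circular v_c1 = √(μ/r₁) = 7125 m/s; transfer-perigee v_p = √[μ(2/r₁ − 1/a_t)] = 8120 m/s.
Δv₁ = v_p − v_c1 = 995.5 m/s.
At r₂: circular v_c2 = √(μ/r₂) = 5234 m/s; transfer-apogee v_a = √[μ(2/r₂ − 1/a_t)] = 4382 m/s.
Δv₂ = v_c2 − v_a = 851.7 m/s.
Total Δv = Δv₁ + Δv₂ = 1847 m/s = 1.847 km/s.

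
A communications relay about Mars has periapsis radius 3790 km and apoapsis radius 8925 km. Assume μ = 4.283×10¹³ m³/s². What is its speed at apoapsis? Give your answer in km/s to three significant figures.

v ≈ 1.69 km/s

Semi-major axis a = (r_p + r_a)/2 = 6357.5 km = 6.358×10⁶ m.
Vis-viva: v² = μ(2/r − 1/a) = 4.283×10¹³ × (2.241×10⁻⁷ − 1.573×10⁻⁷) = 2.861×10⁶ m²/s².
v = 1691 m/s = 1.691 km/s.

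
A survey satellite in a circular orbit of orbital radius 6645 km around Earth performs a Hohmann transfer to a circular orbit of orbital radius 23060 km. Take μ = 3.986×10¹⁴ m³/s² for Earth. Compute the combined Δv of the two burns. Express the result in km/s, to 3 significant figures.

Δv_total ≈ 3.28 km/s

r₁ = 6645 km = 6.645×10⁶ m.
r₂ = 23060 km = 2.306×10⁷ m.
Transfer ellipse a_t = (r₁ + r₂)/2 = 1.485×10⁷ m.
At r₁: circular v_c1 = √(μ/r₁) = 7745 m/s; transfer-perigee v_p = √[μ(2/r₁ − 1/a_t)] = 9651 m/s.
Δv₁ = v_p − v_c1 = 1906 m/s.
At r₂: circular v_c2 = √(μ/r₂) = 4158 m/s; transfer-apogee v_a = √[μ(2/r₂ − 1/a_t)] = 2781 m/s.
Δv₂ = v_c2 − v_a = 1377 m/s.
Total Δv = Δv₁ + Δv₂ = 3282 m/s = 3.282 km/s.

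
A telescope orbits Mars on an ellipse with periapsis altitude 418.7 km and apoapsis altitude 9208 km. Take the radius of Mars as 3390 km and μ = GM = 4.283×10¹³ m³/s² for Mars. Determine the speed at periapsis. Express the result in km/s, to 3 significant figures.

v ≈ 4.16 km/s

r_p = 3390 + 418.7 = 3808.7 km = 3.8087×10⁶ m.
r_a = 3390 + 9208 = 12598 km = 1.2598×10⁷ m.
Semi-major axis a = (r_p + r_a)/2 = 8203.4 km = 8.203×10⁶ m.
Vis-viva: v² = μ(2/r − 1/a) = 4.283×10¹³ × (5.251×10⁻⁷ − 1.219×10⁻⁷) = 1.727×10⁷ m²/s².
v = 4156 m/s = 4.156 km/s.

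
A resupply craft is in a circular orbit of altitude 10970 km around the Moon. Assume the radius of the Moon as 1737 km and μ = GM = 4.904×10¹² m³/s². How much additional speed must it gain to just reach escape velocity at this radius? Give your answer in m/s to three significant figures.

r = 1737 + 10970 = 12707 km = 1.2707×10⁷ m.
Circular speed v_c = √(μ/r) = 621.2 m/s.
Escape speed v_esc = √(2μ/r) = √2 × v_c = 878.6 m/s.
Δv = v_esc − v_c = 257.3 m/s.

Δv ≈ 257 m/s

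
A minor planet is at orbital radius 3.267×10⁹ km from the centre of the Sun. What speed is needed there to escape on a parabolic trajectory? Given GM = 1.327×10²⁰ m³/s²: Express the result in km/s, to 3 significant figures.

r = 3.267×10⁹ km = 3.267×10¹² m.
Escape speed v_esc = √(2μ/r) = √(2 × 1.327×10²⁰ / 3.267×10¹²) = √(8.124×10⁷) = 9013 m/s.
= 9.013 km/s.

v_esc ≈ 9.01 km/s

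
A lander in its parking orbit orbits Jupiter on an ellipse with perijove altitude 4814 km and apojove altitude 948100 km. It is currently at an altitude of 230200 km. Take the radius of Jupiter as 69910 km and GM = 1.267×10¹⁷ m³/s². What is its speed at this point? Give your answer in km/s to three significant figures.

r_p = 69910 + 4814 = 74724 km = 7.4724×10⁷ m.
r_a = 69910 + 948100 = 1018000 km = 1.0180×10⁹ m.
r = 69910 + 230200 = 3.0011×10⁵ km = 3.001×10⁸ m.
Semi-major axis a = (r_p + r_a)/2 = 5.4637×10⁵ km = 5.464×10⁸ m.
Vis-viva: v² = μ(2/r − 1/a) = 1.267×10¹⁷ × (6.664×10⁻⁹ − 1.830×10⁻⁹) = 6.125×10⁸ m²/s².
v = 24750 m/s = 24.75 km/s.

v ≈ 24.7 km/s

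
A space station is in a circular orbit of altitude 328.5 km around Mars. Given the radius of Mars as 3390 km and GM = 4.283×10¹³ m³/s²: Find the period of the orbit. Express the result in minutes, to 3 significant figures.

T ≈ 115 minutes

r = 3390 + 328.5 = 3718.5 km = 3.7185×10⁶ m.
Kepler's third law: T = 2π√(r³/μ) = 2π√((3.718×10⁶)³ / 4.283×10¹³).
r³/μ = 1.200×10⁶ s², so T = 2π × 1.096×10³ = 6.884×10³ s.
Converting: 6.884×10³ s ÷ 60.00 = 114.7 minutes.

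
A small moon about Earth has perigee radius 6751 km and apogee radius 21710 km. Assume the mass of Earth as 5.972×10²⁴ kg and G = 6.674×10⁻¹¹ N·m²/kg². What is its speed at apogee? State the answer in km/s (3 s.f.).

μ = GM = 6.674×10⁻¹¹ × 5.972×10²⁴ = 3.986×10¹⁴ m³/s².
Semi-major axis a = (r_p + r_a)/2 = 14230 km = 1.423×10⁷ m.
Vis-viva: v² = μ(2/r − 1/a) = 3.986×10¹⁴ × (9.212×10⁻⁸ − 7.027×10⁻⁸) = 8.710×10⁶ m²/s².
v = 2951 m/s = 2.951 km/s.

v ≈ 2.95 km/s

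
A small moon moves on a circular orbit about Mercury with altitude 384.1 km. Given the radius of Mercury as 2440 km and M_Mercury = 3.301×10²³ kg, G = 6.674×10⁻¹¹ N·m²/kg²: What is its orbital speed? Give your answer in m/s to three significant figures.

v ≈ 2790 m/s

μ = GM = 6.674×10⁻¹¹ × 3.301×10²³ = 2.203×10¹³ m³/s².
r = 2440 + 384.1 = 2824.1 km = 2.8241×10⁶ m.
For a circular orbit v = √(μ/r) = √(2.203×10¹³ / 2.824×10⁶) = √(7.801×10⁶) = 2793 m/s.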